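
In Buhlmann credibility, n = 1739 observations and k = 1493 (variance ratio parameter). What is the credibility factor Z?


Z = n / (n + k)
= 1739 / (1739 + 1493)
= 1739 / 3232
= 0.5381


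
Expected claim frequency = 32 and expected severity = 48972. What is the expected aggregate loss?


E[S] = E[N] * E[X]
= 32 * 48972
= 1.5671e+06


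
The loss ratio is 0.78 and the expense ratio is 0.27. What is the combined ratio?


Combined ratio = loss ratio + expense ratio
= 0.78 + 0.27
= 1.05


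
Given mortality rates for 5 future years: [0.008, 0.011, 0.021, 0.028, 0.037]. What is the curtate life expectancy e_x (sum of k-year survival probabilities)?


e_x = sum_{k=1}^{n} k_p_x
k_p_x values:
  1_p_x = 0.992
  2_p_x = 0.981088
  3_p_x = 0.960485
  4_p_x = 0.933592
  5_p_x = 0.899049
e_x = 4.7662


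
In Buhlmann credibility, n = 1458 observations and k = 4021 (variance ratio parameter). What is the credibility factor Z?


Z = n / (n + k)
= 1458 / (1458 + 4021)
= 1458 / 5479
= 0.2661


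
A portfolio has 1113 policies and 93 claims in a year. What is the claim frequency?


frequency = claims / policies
= 93 / 1113
= 0.0836


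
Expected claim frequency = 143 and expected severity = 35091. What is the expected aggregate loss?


E[S] = E[N] * E[X]
= 143 * 35091
= 5.0180e+06


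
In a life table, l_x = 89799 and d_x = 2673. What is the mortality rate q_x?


q_x = d_x / l_x
= 2673 / 89799
= 0.0298


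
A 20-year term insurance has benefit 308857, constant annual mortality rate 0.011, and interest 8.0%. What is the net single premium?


NSP = benefit * sum_{k=0}^{n-1} k_p_x * q * v^(k+1)
With constant q=0.011, v=0.925926
Sum = 0.100092
NSP = 308857 * 0.100092
= 30914.0014


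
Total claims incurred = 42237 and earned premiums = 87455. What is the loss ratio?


Loss ratio = claims / premiums
= 42237 / 87455
= 0.483


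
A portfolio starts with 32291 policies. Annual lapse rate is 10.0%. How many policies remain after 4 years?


remaining = initial * (1 - lapse)^years
= 32291 * (1 - 0.1)^4
= 32291 * 0.6561
= 21186.1251


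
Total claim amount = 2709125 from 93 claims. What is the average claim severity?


severity = total / number
= 2709125 / 93
= 29130.3763


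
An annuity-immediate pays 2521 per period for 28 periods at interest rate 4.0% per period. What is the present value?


PV = PMT * (1 - (1+i)^(-n)) / i
= 2521 * (1 - (1+0.04)^(-28)) / 0.04
= 2521 * (1 - 0.333477) / 0.04
= 2521 * 16.663063
= 42007.5824


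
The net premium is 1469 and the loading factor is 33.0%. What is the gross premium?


Gross = net * (1 + loading)
= 1469 * (1 + 0.33)
= 1469 * 1.33
= 1953.77


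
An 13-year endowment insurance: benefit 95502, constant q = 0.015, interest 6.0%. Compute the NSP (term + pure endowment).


Term component = 11742.7824
Pure endowment = 13_p_x * v^13 * benefit = 0.82162 * 0.468839 * 95502 = 36788.0878
NSP = 48530.8703


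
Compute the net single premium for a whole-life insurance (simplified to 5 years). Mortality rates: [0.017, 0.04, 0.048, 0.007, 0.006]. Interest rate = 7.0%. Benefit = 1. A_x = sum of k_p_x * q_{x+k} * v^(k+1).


v = 0.934579
Year 0: k_p_x=1.0, q=0.017, term=0.015888
Year 1: k_p_x=0.983, q=0.04, term=0.034344
Year 2: k_p_x=0.94368, q=0.048, term=0.036976
Year 3: k_p_x=0.898383, q=0.007, term=0.004798
Year 4: k_p_x=0.892095, q=0.006, term=0.003816
A_x = 0.0958


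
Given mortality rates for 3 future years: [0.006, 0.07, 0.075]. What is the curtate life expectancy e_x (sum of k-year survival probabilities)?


e_x = sum_{k=1}^{n} k_p_x
k_p_x values:
  1_p_x = 0.994
  2_p_x = 0.92442
  3_p_x = 0.855088
e_x = 2.7735


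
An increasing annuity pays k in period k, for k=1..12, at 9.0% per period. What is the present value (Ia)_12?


(Ia)_n = sum_{k=1}^{n} k * v^k, v = 1/(1+i)
v = 0.917431
Sum computed term by term:
(Ia)_12 = 39.3197


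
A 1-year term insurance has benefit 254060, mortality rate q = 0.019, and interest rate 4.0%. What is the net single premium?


NSP = benefit * q * v
v = 1/(1+i) = 0.961538
NSP = 254060 * 0.019 * 0.961538
= 4641.4808


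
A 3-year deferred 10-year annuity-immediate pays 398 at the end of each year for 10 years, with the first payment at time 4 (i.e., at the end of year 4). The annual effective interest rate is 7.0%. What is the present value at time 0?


PV at time 3 of the 10-year annuity-immediate:
a_n = 398 * (1-(1+0.07)^(-10))/0.07 = 2795.3855
Discount back 3 years to time 0:
PV = 2795.3855 * (1+0.07)^(-3)
= 2795.3855 * 0.816298
= 2281.8672


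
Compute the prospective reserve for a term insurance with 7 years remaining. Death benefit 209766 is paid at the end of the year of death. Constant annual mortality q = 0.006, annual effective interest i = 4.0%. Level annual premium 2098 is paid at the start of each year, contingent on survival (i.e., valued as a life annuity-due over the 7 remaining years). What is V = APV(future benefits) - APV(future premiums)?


v = 1/(1+i) = 0.961538
APV(future benefits) per unit = sum_{k=0}^{6} k_p_x * q * v^(k+1) = 0.035404
APV(future benefits) = 209766 * 0.035404 = 7426.5358
Life annuity-due factor ä_{x:7} = sum_{k=0}^{6} k_p_x * v^k = 6.136677
APV(future premiums) = 2098 * 6.136677 = 12874.7485
V = 7426.5358 - 12874.7485
= -5448.2127


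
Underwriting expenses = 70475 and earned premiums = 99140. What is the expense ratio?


Expense ratio = expenses / premiums
= 70475 / 99140
= 0.7109


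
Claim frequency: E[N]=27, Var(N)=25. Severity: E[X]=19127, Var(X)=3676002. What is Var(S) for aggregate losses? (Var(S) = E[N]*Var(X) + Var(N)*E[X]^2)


Var(S) = E[N]*Var(X) + Var(N)*E[X]^2
= 27*3676002 + 25*19127^2
= 99252054 + 9146053225
= 9.2453e+09


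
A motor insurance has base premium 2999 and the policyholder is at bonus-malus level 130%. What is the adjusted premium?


adjusted = base * BM_level / 100
= 2999 * 130 / 100
= 2999 * 1.3
= 3898.7


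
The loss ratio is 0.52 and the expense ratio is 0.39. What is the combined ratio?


Combined ratio = loss ratio + expense ratio
= 0.52 + 0.39
= 0.91


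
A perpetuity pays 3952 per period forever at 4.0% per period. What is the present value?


PV = PMT / i
= 3952 / 0.04
= 98800.0


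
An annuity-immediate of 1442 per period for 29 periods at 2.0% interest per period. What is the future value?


FV = PMT * ((1+i)^n - 1) / i
= 1442 * ((1.02)^29 - 1) / 0.02
= 1442 * (1.775845 - 1) / 0.02
= 55938.4022


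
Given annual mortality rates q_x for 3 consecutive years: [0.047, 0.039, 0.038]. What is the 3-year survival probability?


p_k = 1 - q_k for each year
Survival = product of (1 - q_k)
= 0.953 * 0.961 * 0.962
= 0.881


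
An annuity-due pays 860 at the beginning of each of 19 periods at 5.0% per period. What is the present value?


PV_due = PMT * (1-(1+i)^(-n))/i * (1+i)
PV_immediate = 10393.3759
PV_due = 10393.3759 * 1.05
= 10913.0447


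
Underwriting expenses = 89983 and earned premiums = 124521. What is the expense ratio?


Expense ratio = expenses / premiums
= 89983 / 124521
= 0.7226


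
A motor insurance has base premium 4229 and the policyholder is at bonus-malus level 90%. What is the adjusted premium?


adjusted = base * BM_level / 100
= 4229 * 90 / 100
= 4229 * 0.9
= 3806.1


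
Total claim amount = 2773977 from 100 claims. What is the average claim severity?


severity = total / number
= 2773977 / 100
= 27739.77


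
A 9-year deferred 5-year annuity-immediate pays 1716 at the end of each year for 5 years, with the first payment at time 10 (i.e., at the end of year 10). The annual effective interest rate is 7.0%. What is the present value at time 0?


PV at time 9 of the 5-year annuity-immediate:
a_n = 1716 * (1-(1+0.07)^(-5))/0.07 = 7035.9388
Discount back 9 years to time 0:
PV = 7035.9388 * (1+0.07)^(-9)
= 7035.9388 * 0.543934
= 3827.0845


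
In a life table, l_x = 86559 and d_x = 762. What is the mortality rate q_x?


q_x = d_x / l_x
= 762 / 86559
= 0.0088


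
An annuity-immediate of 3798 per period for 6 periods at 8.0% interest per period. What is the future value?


FV = PMT * ((1+i)^n - 1) / i
= 3798 * ((1.08)^6 - 1) / 0.08
= 3798 * (1.586874 - 1) / 0.08
= 27861.8585


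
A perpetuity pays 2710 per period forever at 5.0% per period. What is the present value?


PV = PMT / i
= 2710 / 0.05
= 54200.0


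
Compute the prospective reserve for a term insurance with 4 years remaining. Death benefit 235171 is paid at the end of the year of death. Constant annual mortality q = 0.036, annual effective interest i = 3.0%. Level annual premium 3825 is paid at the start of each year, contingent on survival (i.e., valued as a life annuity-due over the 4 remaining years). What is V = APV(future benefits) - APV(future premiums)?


v = 1/(1+i) = 0.970874
APV(future benefits) per unit = sum_{k=0}^{3} k_p_x * q * v^(k+1) = 0.126933
APV(future benefits) = 235171 * 0.126933 = 29850.9647
Life annuity-due factor ä_{x:4} = sum_{k=0}^{3} k_p_x * v^k = 3.631695
APV(future premiums) = 3825 * 3.631695 = 13891.2321
V = 29850.9647 - 13891.2321
= 15959.7326


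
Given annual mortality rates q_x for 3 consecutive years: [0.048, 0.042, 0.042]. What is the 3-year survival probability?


p_k = 1 - q_k for each year
Survival = product of (1 - q_k)
= 0.952 * 0.958 * 0.958
= 0.8737


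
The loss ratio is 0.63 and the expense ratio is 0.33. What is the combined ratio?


Combined ratio = loss ratio + expense ratio
= 0.63 + 0.33
= 0.96


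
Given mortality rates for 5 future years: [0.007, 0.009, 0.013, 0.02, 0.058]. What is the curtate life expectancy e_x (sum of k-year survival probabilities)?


e_x = sum_{k=1}^{n} k_p_x
k_p_x values:
  1_p_x = 0.993
  2_p_x = 0.984063
  3_p_x = 0.97127
  4_p_x = 0.951845
  5_p_x = 0.896638
e_x = 4.7968


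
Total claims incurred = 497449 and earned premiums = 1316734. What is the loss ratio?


Loss ratio = claims / premiums
= 497449 / 1316734
= 0.3778


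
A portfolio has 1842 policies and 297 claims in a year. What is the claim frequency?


frequency = claims / policies
= 297 / 1842
= 0.1612


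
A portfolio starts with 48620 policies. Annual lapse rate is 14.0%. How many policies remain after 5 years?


remaining = initial * (1 - lapse)^years
= 48620 * (1 - 0.14)^5
= 48620 * 0.470427
= 22872.1616


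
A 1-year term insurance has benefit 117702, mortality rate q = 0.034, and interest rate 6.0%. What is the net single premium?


NSP = benefit * q * v
v = 1/(1+i) = 0.943396
NSP = 117702 * 0.034 * 0.943396
= 3775.3472


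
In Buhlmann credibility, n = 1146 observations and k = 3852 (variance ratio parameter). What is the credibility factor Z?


Z = n / (n + k)
= 1146 / (1146 + 3852)
= 1146 / 4998
= 0.2293


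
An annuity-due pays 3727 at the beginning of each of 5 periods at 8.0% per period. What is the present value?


PV_due = PMT * (1-(1+i)^(-n))/i * (1+i)
PV_immediate = 14880.8303
PV_due = 14880.8303 * 1.08
= 16071.2967


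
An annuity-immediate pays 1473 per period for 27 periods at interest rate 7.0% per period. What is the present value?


PV = PMT * (1 - (1+i)^(-n)) / i
= 1473 * (1 - (1+0.07)^(-27)) / 0.07
= 1473 * (1 - 0.16093) / 0.07
= 1473 * 11.986709
= 17656.4224


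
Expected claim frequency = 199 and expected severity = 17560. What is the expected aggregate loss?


E[S] = E[N] * E[X]
= 199 * 17560
= 3.4944e+06


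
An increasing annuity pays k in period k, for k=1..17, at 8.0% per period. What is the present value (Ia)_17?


(Ia)_n = sum_{k=1}^{n} k * v^k, v = 1/(1+i)
v = 0.925926
Sum computed term by term:
(Ia)_17 = 65.71


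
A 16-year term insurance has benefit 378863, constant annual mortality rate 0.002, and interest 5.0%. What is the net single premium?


NSP = benefit * sum_{k=0}^{n-1} k_p_x * q * v^(k+1)
With constant q=0.002, v=0.952381
Sum = 0.021397
NSP = 378863 * 0.021397
= 8106.651


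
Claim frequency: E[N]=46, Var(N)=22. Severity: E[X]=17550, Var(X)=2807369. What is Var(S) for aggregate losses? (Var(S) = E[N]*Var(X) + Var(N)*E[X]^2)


Var(S) = E[N]*Var(X) + Var(N)*E[X]^2
= 46*2807369 + 22*17550^2
= 129138974 + 6776055000
= 6.9052e+09


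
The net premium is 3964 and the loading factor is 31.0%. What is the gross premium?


Gross = net * (1 + loading)
= 3964 * (1 + 0.31)
= 3964 * 1.31
= 5192.84


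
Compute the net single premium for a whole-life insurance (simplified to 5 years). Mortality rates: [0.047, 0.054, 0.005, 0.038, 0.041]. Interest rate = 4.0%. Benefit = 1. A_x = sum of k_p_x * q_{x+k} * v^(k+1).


v = 0.961538
Year 0: k_p_x=1.0, q=0.047, term=0.045192
Year 1: k_p_x=0.953, q=0.054, term=0.04758
Year 2: k_p_x=0.901538, q=0.005, term=0.004007
Year 3: k_p_x=0.89703, q=0.038, term=0.029138
Year 4: k_p_x=0.862943, q=0.041, term=0.02908
A_x = 0.155


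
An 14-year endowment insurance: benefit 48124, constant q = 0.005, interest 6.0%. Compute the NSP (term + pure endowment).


Term component = 2175.4777
Pure endowment = 14_p_x * v^14 * benefit = 0.93223 * 0.442301 * 48124 = 19842.7899
NSP = 22018.2676


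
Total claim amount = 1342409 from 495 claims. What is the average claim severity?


severity = total / number
= 1342409 / 495
= 2711.9374


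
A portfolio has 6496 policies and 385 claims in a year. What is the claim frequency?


frequency = claims / policies
= 385 / 6496
= 0.0593


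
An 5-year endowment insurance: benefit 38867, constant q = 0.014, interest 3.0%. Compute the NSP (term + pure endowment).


Term component = 2425.206
Pure endowment = 5_p_x * v^5 * benefit = 0.931933 * 0.862609 * 38867 = 31244.9239
NSP = 33670.1299


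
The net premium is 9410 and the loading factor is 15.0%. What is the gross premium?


Gross = net * (1 + loading)
= 9410 * (1 + 0.15)
= 9410 * 1.15
= 10821.5


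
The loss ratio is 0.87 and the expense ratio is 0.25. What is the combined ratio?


Combined ratio = loss ratio + expense ratio
= 0.87 + 0.25
= 1.12


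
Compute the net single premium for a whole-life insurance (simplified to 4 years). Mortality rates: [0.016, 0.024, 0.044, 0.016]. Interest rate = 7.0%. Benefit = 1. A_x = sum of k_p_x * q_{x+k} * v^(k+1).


v = 0.934579
Year 0: k_p_x=1.0, q=0.016, term=0.014953
Year 1: k_p_x=0.984, q=0.024, term=0.020627
Year 2: k_p_x=0.960384, q=0.044, term=0.034494
Year 3: k_p_x=0.918127, q=0.016, term=0.011207
A_x = 0.0813


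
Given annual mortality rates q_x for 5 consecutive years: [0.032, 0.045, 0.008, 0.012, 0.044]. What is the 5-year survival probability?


p_k = 1 - q_k for each year
Survival = product of (1 - q_k)
= 0.968 * 0.955 * 0.992 * 0.988 * 0.956
= 0.8662


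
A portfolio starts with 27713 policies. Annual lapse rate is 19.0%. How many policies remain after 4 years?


remaining = initial * (1 - lapse)^years
= 27713 * (1 - 0.19)^4
= 27713 * 0.430467
= 11929.5378


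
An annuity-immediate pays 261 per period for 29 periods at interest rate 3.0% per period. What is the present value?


PV = PMT * (1 - (1+i)^(-n)) / i
= 261 * (1 - (1+0.03)^(-29)) / 0.03
= 261 * (1 - 0.424346) / 0.03
= 261 * 19.188455
= 5008.1866


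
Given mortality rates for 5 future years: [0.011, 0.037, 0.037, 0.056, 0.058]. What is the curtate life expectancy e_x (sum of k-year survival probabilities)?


e_x = sum_{k=1}^{n} k_p_x
k_p_x values:
  1_p_x = 0.989
  2_p_x = 0.952407
  3_p_x = 0.917168
  4_p_x = 0.865807
  5_p_x = 0.81559
e_x = 4.54


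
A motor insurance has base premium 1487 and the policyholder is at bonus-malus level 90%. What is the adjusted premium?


adjusted = base * BM_level / 100
= 1487 * 90 / 100
= 1487 * 0.9
= 1338.3


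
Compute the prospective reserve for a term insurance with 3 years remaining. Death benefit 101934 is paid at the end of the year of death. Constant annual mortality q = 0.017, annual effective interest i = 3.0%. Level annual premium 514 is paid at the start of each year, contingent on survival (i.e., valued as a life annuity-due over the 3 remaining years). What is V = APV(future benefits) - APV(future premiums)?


v = 1/(1+i) = 0.970874
APV(future benefits) per unit = sum_{k=0}^{2} k_p_x * q * v^(k+1) = 0.04729
APV(future benefits) = 101934 * 0.04729 = 4820.4106
Life annuity-due factor ä_{x:3} = sum_{k=0}^{2} k_p_x * v^k = 2.865189
APV(future premiums) = 514 * 2.865189 = 1472.7071
V = 4820.4106 - 1472.7071
= 3347.7035


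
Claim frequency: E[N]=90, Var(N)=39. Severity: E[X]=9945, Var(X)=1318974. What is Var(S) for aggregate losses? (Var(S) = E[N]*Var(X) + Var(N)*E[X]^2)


Var(S) = E[N]*Var(X) + Var(N)*E[X]^2
= 90*1318974 + 39*9945^2
= 118707660 + 3857217975
= 3.9759e+09


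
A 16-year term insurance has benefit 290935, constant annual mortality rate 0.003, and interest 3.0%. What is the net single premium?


NSP = benefit * sum_{k=0}^{n-1} k_p_x * q * v^(k+1)
With constant q=0.003, v=0.970874
Sum = 0.036916
NSP = 290935 * 0.036916
= 10740.2989


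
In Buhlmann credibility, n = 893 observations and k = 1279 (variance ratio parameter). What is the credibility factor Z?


Z = n / (n + k)
= 893 / (893 + 1279)
= 893 / 2172
= 0.4111


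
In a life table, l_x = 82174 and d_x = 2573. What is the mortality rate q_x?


q_x = d_x / l_x
= 2573 / 82174
= 0.0313


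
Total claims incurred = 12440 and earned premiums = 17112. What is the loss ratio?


Loss ratio = claims / premiums
= 12440 / 17112
= 0.727


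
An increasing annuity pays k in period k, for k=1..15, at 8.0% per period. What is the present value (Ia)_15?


(Ia)_n = sum_{k=1}^{n} k * v^k, v = 1/(1+i)
v = 0.925926
Sum computed term by term:
(Ia)_15 = 56.4451


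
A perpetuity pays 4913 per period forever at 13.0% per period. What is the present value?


PV = PMT / i
= 4913 / 0.13
= 37792.3077


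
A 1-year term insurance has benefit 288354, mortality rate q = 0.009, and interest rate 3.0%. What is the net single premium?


NSP = benefit * q * v
v = 1/(1+i) = 0.970874
NSP = 288354 * 0.009 * 0.970874
= 2519.5981


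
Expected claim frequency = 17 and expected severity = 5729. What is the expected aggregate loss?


E[S] = E[N] * E[X]
= 17 * 5729
= 97393


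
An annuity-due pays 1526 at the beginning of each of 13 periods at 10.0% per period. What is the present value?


PV_due = PMT * (1-(1+i)^(-n))/i * (1+i)
PV_immediate = 10839.7216
PV_due = 10839.7216 * 1.1
= 11923.6937


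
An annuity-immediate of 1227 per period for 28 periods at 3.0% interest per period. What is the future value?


FV = PMT * ((1+i)^n - 1) / i
= 1227 * ((1.03)^28 - 1) / 0.03
= 1227 * (2.287928 - 1) / 0.03
= 52676.2419


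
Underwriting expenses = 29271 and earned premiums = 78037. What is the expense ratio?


Expense ratio = expenses / premiums
= 29271 / 78037
= 0.3751


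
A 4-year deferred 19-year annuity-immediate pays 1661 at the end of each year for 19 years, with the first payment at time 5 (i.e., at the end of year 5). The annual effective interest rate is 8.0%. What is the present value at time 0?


PV at time 4 of the 19-year annuity-immediate:
a_n = 1661 * (1-(1+0.08)^(-19))/0.08 = 15951.5783
Discount back 4 years to time 0:
PV = 15951.5783 * (1+0.08)^(-4)
= 15951.5783 * 0.73503
= 11724.8862


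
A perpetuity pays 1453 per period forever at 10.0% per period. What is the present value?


PV = PMT / i
= 1453 / 0.1
= 14530.0


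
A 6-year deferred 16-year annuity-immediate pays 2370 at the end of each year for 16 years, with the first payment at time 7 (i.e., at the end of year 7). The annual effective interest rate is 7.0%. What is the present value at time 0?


PV at time 6 of the 16-year annuity-immediate:
a_n = 2370 * (1-(1+0.07)^(-16))/0.07 = 22388.5572
Discount back 6 years to time 0:
PV = 22388.5572 * (1+0.07)^(-6)
= 22388.5572 * 0.666342
= 14918.441


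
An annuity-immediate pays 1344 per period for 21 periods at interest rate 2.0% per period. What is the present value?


PV = PMT * (1 - (1+i)^(-n)) / i
= 1344 * (1 - (1+0.02)^(-21)) / 0.02
= 1344 * (1 - 0.659776) / 0.02
= 1344 * 17.011209
= 22863.0651


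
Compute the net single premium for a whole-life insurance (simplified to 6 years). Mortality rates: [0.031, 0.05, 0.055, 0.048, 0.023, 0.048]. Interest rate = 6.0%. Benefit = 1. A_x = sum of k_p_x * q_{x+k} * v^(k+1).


v = 0.943396
Year 0: k_p_x=1.0, q=0.031, term=0.029245
Year 1: k_p_x=0.969, q=0.05, term=0.04312
Year 2: k_p_x=0.92055, q=0.055, term=0.04251
Year 3: k_p_x=0.86992, q=0.048, term=0.033075
Year 4: k_p_x=0.828164, q=0.023, term=0.014234
Year 5: k_p_x=0.809116, q=0.048, term=0.027379
A_x = 0.1896


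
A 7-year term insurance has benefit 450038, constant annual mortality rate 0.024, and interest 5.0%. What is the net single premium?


NSP = benefit * sum_{k=0}^{n-1} k_p_x * q * v^(k+1)
With constant q=0.024, v=0.952381
Sum = 0.129876
NSP = 450038 * 0.129876
= 58449.3474


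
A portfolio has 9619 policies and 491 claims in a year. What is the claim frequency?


frequency = claims / policies
= 491 / 9619
= 0.051


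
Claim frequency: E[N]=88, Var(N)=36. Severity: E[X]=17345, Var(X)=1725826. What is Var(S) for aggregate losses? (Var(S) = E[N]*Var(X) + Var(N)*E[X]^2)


Var(S) = E[N]*Var(X) + Var(N)*E[X]^2
= 88*1725826 + 36*17345^2
= 151872688 + 10830564900
= 1.0982e+10


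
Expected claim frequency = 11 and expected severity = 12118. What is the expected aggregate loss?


E[S] = E[N] * E[X]
= 11 * 12118
= 133298


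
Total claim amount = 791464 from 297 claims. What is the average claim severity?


severity = total / number
= 791464 / 297
= 2664.862


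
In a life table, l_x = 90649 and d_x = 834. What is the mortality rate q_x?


q_x = d_x / l_x
= 834 / 90649
= 0.0092


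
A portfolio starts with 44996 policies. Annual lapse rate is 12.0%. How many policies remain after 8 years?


remaining = initial * (1 - lapse)^years
= 44996 * (1 - 0.12)^8
= 44996 * 0.359635
= 16182.1151


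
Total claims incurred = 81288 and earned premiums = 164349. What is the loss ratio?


Loss ratio = claims / premiums
= 81288 / 164349
= 0.4946


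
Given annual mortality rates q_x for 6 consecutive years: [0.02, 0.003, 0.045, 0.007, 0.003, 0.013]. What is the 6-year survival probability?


p_k = 1 - q_k for each year
Survival = product of (1 - q_k)
= 0.98 * 0.997 * 0.955 * 0.993 * 0.997 * 0.987
= 0.9118


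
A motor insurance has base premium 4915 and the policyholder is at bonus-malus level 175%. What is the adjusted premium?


adjusted = base * BM_level / 100
= 4915 * 175 / 100
= 4915 * 1.75
= 8601.25


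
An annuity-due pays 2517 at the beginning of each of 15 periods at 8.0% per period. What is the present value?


PV_due = PMT * (1-(1+i)^(-n))/i * (1+i)
PV_immediate = 21544.2079
PV_due = 21544.2079 * 1.08
= 23267.7445


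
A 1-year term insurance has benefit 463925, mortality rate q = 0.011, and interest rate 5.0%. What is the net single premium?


NSP = benefit * q * v
v = 1/(1+i) = 0.952381
NSP = 463925 * 0.011 * 0.952381
= 4860.1667


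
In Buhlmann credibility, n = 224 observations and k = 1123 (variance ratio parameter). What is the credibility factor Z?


Z = n / (n + k)
= 224 / (224 + 1123)
= 224 / 1347
= 0.1663


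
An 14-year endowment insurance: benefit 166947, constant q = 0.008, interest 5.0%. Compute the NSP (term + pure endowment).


Term component = 12633.8635
Pure endowment = 14_p_x * v^14 * benefit = 0.893642 * 0.505068 * 166947 = 75351.4897
NSP = 87985.3531


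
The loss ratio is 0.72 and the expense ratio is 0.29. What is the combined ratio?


Combined ratio = loss ratio + expense ratio
= 0.72 + 0.29
= 1.01


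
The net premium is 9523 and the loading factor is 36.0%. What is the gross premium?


Gross = net * (1 + loading)
= 9523 * (1 + 0.36)
= 9523 * 1.36
= 12951.28


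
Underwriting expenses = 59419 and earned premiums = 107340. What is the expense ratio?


Expense ratio = expenses / premiums
= 59419 / 107340
= 0.5536


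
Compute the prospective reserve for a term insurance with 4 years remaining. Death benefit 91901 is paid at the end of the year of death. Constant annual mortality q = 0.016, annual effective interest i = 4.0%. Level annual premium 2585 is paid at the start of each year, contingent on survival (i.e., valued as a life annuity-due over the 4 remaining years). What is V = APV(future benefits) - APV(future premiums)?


v = 1/(1+i) = 0.961538
APV(future benefits) per unit = sum_{k=0}^{3} k_p_x * q * v^(k+1) = 0.056744
APV(future benefits) = 91901 * 0.056744 = 5214.8368
Life annuity-due factor ä_{x:4} = sum_{k=0}^{3} k_p_x * v^k = 3.688365
APV(future premiums) = 2585 * 3.688365 = 9534.4225
V = 5214.8368 - 9534.4225
= -4319.5856


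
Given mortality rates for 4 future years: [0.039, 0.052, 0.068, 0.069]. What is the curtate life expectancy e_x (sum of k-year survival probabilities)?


e_x = sum_{k=1}^{n} k_p_x
k_p_x values:
  1_p_x = 0.961
  2_p_x = 0.911028
  3_p_x = 0.849078
  4_p_x = 0.790492
e_x = 3.5116


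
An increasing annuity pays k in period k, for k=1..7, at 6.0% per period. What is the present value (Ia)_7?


(Ia)_n = sum_{k=1}^{n} k * v^k, v = 1/(1+i)
v = 0.943396
Sum computed term by term:
(Ia)_7 = 21.0321


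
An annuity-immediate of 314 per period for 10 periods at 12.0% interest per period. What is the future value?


FV = PMT * ((1+i)^n - 1) / i
= 314 * ((1.12)^10 - 1) / 0.12
= 314 * (3.105848 - 1) / 0.12
= 5510.3028


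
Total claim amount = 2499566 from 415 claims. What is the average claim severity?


severity = total / number
= 2499566 / 415
= 6023.0506


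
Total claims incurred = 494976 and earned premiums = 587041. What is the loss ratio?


Loss ratio = claims / premiums
= 494976 / 587041
= 0.8432


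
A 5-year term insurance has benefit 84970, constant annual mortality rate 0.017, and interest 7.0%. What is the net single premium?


NSP = benefit * sum_{k=0}^{n-1} k_p_x * q * v^(k+1)
With constant q=0.017, v=0.934579
Sum = 0.067529
NSP = 84970 * 0.067529
= 5737.9766


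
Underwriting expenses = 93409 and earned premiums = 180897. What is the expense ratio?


Expense ratio = expenses / premiums
= 93409 / 180897
= 0.5164


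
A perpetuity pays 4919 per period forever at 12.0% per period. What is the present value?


PV = PMT / i
= 4919 / 0.12
= 40991.6667


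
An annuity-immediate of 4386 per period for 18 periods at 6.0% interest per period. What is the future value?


FV = PMT * ((1+i)^n - 1) / i
= 4386 * ((1.06)^18 - 1) / 0.06
= 4386 * (2.854339 - 1) / 0.06
= 135552.1921


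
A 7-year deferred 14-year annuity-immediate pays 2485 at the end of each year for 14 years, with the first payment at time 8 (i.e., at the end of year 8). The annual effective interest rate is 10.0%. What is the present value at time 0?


PV at time 7 of the 14-year annuity-immediate:
a_n = 2485 * (1-(1+0.1)^(-14))/0.1 = 18306.2183
Discount back 7 years to time 0:
PV = 18306.2183 * (1+0.1)^(-7)
= 18306.2183 * 0.513158
= 9393.9846


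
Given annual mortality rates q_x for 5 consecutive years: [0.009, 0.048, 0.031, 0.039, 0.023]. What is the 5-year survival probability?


p_k = 1 - q_k for each year
Survival = product of (1 - q_k)
= 0.991 * 0.952 * 0.969 * 0.961 * 0.977
= 0.8583


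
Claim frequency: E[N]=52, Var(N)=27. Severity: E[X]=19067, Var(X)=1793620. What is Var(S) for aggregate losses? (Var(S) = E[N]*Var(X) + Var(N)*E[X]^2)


Var(S) = E[N]*Var(X) + Var(N)*E[X]^2
= 52*1793620 + 27*19067^2
= 93268240 + 9815863203
= 9.9091e+09


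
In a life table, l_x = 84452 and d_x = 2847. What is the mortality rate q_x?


q_x = d_x / l_x
= 2847 / 84452
= 0.0337


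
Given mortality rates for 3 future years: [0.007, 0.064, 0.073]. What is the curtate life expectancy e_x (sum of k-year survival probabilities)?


e_x = sum_{k=1}^{n} k_p_x
k_p_x values:
  1_p_x = 0.993
  2_p_x = 0.929448
  3_p_x = 0.861598
e_x = 2.784


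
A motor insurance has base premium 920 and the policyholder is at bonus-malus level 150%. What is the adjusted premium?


adjusted = base * BM_level / 100
= 920 * 150 / 100
= 920 * 1.5
= 1380.0


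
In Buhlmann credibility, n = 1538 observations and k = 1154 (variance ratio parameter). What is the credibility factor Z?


Z = n / (n + k)
= 1538 / (1538 + 1154)
= 1538 / 2692
= 0.5713


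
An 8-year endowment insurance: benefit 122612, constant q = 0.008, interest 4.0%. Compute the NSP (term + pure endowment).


Term component = 6432.7428
Pure endowment = 8_p_x * v^8 * benefit = 0.937764 * 0.73069 * 122612 = 84015.5431
NSP = 90448.286


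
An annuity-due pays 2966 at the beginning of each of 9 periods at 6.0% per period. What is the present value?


PV_due = PMT * (1-(1+i)^(-n))/i * (1+i)
PV_immediate = 20173.8193
PV_due = 20173.8193 * 1.06
= 21384.2484


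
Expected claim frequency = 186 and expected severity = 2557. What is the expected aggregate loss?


E[S] = E[N] * E[X]
= 186 * 2557
= 475602


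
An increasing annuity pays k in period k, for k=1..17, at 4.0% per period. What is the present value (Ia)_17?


(Ia)_n = sum_{k=1}^{n} k * v^k, v = 1/(1+i)
v = 0.961538
Sum computed term by term:
(Ia)_17 = 98.1238


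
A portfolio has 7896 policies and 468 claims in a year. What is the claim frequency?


frequency = claims / policies
= 468 / 7896
= 0.0593


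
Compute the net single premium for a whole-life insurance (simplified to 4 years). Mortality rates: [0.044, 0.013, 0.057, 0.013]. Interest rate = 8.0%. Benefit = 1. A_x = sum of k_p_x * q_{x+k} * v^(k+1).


v = 0.925926
Year 0: k_p_x=1.0, q=0.044, term=0.040741
Year 1: k_p_x=0.956, q=0.013, term=0.010655
Year 2: k_p_x=0.943572, q=0.057, term=0.042695
Year 3: k_p_x=0.889788, q=0.013, term=0.008502
A_x = 0.1026


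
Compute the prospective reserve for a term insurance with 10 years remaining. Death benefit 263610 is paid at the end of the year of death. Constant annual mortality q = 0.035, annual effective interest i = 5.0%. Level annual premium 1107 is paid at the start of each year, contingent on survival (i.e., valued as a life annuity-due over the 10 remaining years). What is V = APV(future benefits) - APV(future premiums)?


v = 1/(1+i) = 0.952381
APV(future benefits) per unit = sum_{k=0}^{9} k_p_x * q * v^(k+1) = 0.234742
APV(future benefits) = 263610 * 0.234742 = 61880.3078
Life annuity-due factor ä_{x:10} = sum_{k=0}^{9} k_p_x * v^k = 7.042256
APV(future premiums) = 1107 * 7.042256 = 7795.7779
V = 61880.3078 - 7795.7779
= 54084.5299


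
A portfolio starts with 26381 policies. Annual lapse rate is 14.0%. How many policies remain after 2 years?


remaining = initial * (1 - lapse)^years
= 26381 * (1 - 0.14)^2
= 26381 * 0.7396
= 19511.3876


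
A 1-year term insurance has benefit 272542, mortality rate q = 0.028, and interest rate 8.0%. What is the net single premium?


NSP = benefit * q * v
v = 1/(1+i) = 0.925926
NSP = 272542 * 0.028 * 0.925926
= 7065.9037


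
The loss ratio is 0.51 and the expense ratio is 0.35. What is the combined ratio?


Combined ratio = loss ratio + expense ratio
= 0.51 + 0.35
= 0.86


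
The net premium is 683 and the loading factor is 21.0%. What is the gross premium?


Gross = net * (1 + loading)
= 683 * (1 + 0.21)
= 683 * 1.21
= 826.43


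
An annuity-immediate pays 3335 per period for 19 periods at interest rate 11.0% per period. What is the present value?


PV = PMT * (1 - (1+i)^(-n)) / i
= 3335 * (1 - (1+0.11)^(-19)) / 0.11
= 3335 * (1 - 0.137678) / 0.11
= 3335 * 7.839294
= 26144.0462


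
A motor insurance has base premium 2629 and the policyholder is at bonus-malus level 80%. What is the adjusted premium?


adjusted = base * BM_level / 100
= 2629 * 80 / 100
= 2629 * 0.8
= 2103.2


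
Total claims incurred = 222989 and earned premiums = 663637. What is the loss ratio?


Loss ratio = claims / premiums
= 222989 / 663637
= 0.336


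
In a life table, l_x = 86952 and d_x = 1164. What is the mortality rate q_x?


q_x = d_x / l_x
= 1164 / 86952
= 0.0134


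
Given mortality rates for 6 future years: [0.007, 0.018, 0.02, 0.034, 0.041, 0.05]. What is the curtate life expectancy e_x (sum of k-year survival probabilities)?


e_x = sum_{k=1}^{n} k_p_x
k_p_x values:
  1_p_x = 0.993
  2_p_x = 0.975126
  3_p_x = 0.955623
  4_p_x = 0.923132
  5_p_x = 0.885284
  6_p_x = 0.84102
e_x = 5.5732


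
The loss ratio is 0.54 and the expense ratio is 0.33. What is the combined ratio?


Combined ratio = loss ratio + expense ratio
= 0.54 + 0.33
= 0.87


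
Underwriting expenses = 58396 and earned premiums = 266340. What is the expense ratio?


Expense ratio = expenses / premiums
= 58396 / 266340
= 0.2193


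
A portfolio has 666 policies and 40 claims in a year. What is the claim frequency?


frequency = claims / policies
= 40 / 666
= 0.0601


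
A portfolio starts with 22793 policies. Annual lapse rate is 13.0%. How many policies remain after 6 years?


remaining = initial * (1 - lapse)^years
= 22793 * (1 - 0.13)^6
= 22793 * 0.433626
= 9883.642


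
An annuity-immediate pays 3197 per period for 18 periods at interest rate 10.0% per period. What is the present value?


PV = PMT * (1 - (1+i)^(-n)) / i
= 3197 * (1 - (1+0.1)^(-18)) / 0.1
= 3197 * (1 - 0.179859) / 0.1
= 3197 * 8.201412
= 26219.9145


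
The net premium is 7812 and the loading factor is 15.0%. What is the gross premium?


Gross = net * (1 + loading)
= 7812 * (1 + 0.15)
= 7812 * 1.15
= 8983.8


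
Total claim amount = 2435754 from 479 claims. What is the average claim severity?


severity = total / number
= 2435754 / 479
= 5085.0814


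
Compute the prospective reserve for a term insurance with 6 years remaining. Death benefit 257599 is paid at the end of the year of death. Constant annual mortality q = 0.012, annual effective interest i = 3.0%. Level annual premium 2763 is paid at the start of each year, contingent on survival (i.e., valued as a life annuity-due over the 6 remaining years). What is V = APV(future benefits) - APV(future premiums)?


v = 1/(1+i) = 0.970874
APV(future benefits) per unit = sum_{k=0}^{5} k_p_x * q * v^(k+1) = 0.063153
APV(future benefits) = 257599 * 0.063153 = 16268.0634
Life annuity-due factor ä_{x:6} = sum_{k=0}^{5} k_p_x * v^k = 5.420604
APV(future premiums) = 2763 * 5.420604 = 14977.1282
V = 16268.0634 - 14977.1282
= 1290.9352


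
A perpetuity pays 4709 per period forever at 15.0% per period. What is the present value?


PV = PMT / i
= 4709 / 0.15
= 31393.3333


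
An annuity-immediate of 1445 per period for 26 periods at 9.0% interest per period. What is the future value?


FV = PMT * ((1+i)^n - 1) / i
= 1445 * ((1.09)^26 - 1) / 0.09
= 1445 * (9.399158 - 1) / 0.09
= 134853.1466


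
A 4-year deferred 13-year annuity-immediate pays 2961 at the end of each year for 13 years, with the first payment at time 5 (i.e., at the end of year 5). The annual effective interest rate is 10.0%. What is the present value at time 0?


PV at time 4 of the 13-year annuity-immediate:
a_n = 2961 * (1-(1+0.1)^(-13))/0.1 = 21033.0377
Discount back 4 years to time 0:
PV = 21033.0377 * (1+0.1)^(-4)
= 21033.0377 * 0.683013
= 14365.8478


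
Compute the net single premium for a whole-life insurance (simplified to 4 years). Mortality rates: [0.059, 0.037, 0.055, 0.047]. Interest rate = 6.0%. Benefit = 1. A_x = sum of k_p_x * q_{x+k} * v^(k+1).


v = 0.943396
Year 0: k_p_x=1.0, q=0.059, term=0.05566
Year 1: k_p_x=0.941, q=0.037, term=0.030987
Year 2: k_p_x=0.906183, q=0.055, term=0.041847
Year 3: k_p_x=0.856343, q=0.047, term=0.03188
A_x = 0.1604


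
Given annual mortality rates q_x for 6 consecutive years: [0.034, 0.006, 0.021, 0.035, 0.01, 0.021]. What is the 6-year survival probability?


p_k = 1 - q_k for each year
Survival = product of (1 - q_k)
= 0.966 * 0.994 * 0.979 * 0.965 * 0.99 * 0.979
= 0.8792


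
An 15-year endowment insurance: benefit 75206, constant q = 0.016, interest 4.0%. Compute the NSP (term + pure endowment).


Term component = 12120.2061
Pure endowment = 15_p_x * v^15 * benefit = 0.785103 * 0.555265 * 75206 = 32785.2785
NSP = 44905.4847


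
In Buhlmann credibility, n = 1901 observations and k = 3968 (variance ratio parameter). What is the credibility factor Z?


Z = n / (n + k)
= 1901 / (1901 + 3968)
= 1901 / 5869
= 0.3239


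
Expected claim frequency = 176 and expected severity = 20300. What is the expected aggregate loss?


E[S] = E[N] * E[X]
= 176 * 20300
= 3.5728e+06


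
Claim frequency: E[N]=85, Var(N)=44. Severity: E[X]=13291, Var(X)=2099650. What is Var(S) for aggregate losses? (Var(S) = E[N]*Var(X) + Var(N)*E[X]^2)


Var(S) = E[N]*Var(X) + Var(N)*E[X]^2
= 85*2099650 + 44*13291^2
= 178470250 + 7772629964
= 7.9511e+09


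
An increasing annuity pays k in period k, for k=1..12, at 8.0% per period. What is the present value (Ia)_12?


(Ia)_n = sum_{k=1}^{n} k * v^k, v = 1/(1+i)
v = 0.925926
Sum computed term by term:
(Ia)_12 = 42.17


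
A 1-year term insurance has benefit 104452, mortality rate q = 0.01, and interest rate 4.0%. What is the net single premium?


NSP = benefit * q * v
v = 1/(1+i) = 0.961538
NSP = 104452 * 0.01 * 0.961538
= 1004.3462


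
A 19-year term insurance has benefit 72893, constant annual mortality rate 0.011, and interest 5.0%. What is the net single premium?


NSP = benefit * sum_{k=0}^{n-1} k_p_x * q * v^(k+1)
With constant q=0.011, v=0.952381
Sum = 0.122492
NSP = 72893 * 0.122492
= 8928.8245


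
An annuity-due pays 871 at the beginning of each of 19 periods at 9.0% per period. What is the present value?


PV_due = PMT * (1-(1+i)^(-n))/i * (1+i)
PV_immediate = 7795.55
PV_due = 7795.55 * 1.09
= 8497.1495


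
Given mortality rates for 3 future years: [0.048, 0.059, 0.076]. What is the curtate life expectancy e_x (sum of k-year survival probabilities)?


e_x = sum_{k=1}^{n} k_p_x
k_p_x values:
  1_p_x = 0.952
  2_p_x = 0.895832
  3_p_x = 0.827749
e_x = 2.6756


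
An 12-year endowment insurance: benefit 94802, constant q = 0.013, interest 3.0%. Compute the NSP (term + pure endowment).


Term component = 11479.9474
Pure endowment = 12_p_x * v^12 * benefit = 0.854685 * 0.70138 * 94802 = 56829.8664
NSP = 68309.8138


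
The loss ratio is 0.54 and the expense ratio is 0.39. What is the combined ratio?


Combined ratio = loss ratio + expense ratio
= 0.54 + 0.39
= 0.93


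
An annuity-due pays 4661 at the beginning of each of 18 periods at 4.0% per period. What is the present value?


PV_due = PMT * (1-(1+i)^(-n))/i * (1+i)
PV_immediate = 59004.9832
PV_due = 59004.9832 * 1.04
= 61365.1825


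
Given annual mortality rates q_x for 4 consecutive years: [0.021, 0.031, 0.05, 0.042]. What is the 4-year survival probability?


p_k = 1 - q_k for each year
Survival = product of (1 - q_k)
= 0.979 * 0.969 * 0.95 * 0.958
= 0.8634


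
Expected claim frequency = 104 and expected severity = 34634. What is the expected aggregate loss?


E[S] = E[N] * E[X]
= 104 * 34634
= 3.6019e+06


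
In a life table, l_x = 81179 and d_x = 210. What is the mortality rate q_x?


q_x = d_x / l_x
= 210 / 81179
= 0.0026


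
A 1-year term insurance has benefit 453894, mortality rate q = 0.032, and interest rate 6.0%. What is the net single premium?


NSP = benefit * q * v
v = 1/(1+i) = 0.943396
NSP = 453894 * 0.032 * 0.943396
= 13702.4604


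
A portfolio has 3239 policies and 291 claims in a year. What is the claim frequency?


frequency = claims / policies
= 291 / 3239
= 0.0898


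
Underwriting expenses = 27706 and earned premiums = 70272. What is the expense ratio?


Expense ratio = expenses / premiums
= 27706 / 70272
= 0.3943


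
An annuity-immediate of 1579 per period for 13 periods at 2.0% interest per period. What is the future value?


FV = PMT * ((1+i)^n - 1) / i
= 1579 * ((1.02)^13 - 1) / 0.02
= 1579 * (1.293607 - 1) / 0.02
= 23180.2435
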